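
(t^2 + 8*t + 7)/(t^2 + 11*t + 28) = (t + 1)/(t + 4)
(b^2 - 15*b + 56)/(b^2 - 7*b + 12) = (b^2 - 15*b + 56)/(b^2 - 7*b + 12)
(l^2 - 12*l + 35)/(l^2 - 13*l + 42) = (l - 5)/(l - 6)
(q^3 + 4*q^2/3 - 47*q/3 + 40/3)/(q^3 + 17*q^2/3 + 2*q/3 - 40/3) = (3*q^2 - 11*q + 8)/(3*q^2 + 2*q - 8)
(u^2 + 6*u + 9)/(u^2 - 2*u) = (u^2 + 6*u + 9)/(u*(u - 2))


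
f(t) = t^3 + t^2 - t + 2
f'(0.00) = -1.00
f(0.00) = 2.00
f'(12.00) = 455.00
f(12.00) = 1862.00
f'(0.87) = 3.01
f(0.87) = 2.55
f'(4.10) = 57.63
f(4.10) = 83.63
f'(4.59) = 71.38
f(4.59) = 115.18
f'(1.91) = 13.76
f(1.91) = 10.71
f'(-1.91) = 6.12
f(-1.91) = 0.59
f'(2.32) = 19.79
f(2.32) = 17.55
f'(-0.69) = -0.95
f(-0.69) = 2.84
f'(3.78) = 49.43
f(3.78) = 66.52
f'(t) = 3*t^2 + 2*t - 1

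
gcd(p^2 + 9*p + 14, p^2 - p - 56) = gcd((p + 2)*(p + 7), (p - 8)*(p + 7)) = p + 7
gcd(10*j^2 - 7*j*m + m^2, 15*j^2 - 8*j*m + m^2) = 5*j - m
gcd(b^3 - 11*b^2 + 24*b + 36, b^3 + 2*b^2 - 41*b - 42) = b^2 - 5*b - 6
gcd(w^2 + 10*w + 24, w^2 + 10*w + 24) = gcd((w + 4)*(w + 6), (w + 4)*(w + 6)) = w^2 + 10*w + 24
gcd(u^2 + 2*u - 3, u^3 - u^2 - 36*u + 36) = u - 1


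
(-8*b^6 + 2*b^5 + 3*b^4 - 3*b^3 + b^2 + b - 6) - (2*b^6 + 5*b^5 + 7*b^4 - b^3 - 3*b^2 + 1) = -10*b^6 - 3*b^5 - 4*b^4 - 2*b^3 + 4*b^2 + b - 7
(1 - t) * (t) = -t^2 + t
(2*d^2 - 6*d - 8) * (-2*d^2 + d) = -4*d^4 + 14*d^3 + 10*d^2 - 8*d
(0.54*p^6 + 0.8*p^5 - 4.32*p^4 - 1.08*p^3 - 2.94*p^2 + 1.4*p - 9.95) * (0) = 0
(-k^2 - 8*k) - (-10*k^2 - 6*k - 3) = 9*k^2 - 2*k + 3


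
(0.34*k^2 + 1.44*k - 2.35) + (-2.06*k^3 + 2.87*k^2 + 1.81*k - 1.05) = -2.06*k^3 + 3.21*k^2 + 3.25*k - 3.4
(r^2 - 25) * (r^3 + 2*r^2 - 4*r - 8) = r^5 + 2*r^4 - 29*r^3 - 58*r^2 + 100*r + 200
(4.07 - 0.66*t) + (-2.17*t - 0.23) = 3.84 - 2.83*t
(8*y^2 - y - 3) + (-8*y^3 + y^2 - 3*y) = -8*y^3 + 9*y^2 - 4*y - 3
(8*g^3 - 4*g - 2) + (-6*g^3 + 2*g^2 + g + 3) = 2*g^3 + 2*g^2 - 3*g + 1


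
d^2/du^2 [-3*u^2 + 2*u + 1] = -6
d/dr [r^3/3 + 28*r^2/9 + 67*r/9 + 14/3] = r^2 + 56*r/9 + 67/9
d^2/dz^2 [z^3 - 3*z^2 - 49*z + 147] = 6*z - 6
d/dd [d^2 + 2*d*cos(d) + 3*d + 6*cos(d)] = -2*d*sin(d) + 2*d - 6*sin(d) + 2*cos(d) + 3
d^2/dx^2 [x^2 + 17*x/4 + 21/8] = 2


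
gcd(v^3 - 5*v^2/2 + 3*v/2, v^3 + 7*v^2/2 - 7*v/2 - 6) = v - 3/2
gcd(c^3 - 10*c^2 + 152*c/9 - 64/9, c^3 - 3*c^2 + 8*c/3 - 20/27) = c - 2/3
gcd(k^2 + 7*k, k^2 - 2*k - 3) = 1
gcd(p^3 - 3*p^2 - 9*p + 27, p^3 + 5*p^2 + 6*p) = p + 3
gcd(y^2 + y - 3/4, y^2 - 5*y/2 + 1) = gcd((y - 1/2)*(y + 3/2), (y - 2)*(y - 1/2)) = y - 1/2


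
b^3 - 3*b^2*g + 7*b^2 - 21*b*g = b*(b + 7)*(b - 3*g)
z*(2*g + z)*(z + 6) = 2*g*z^2 + 12*g*z + z^3 + 6*z^2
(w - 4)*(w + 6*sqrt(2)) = w^2 - 4*w + 6*sqrt(2)*w - 24*sqrt(2)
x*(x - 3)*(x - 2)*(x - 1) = x^4 - 6*x^3 + 11*x^2 - 6*x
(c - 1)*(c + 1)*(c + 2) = c^3 + 2*c^2 - c - 2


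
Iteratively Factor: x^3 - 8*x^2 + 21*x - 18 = (x - 3)*(x^2 - 5*x + 6) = (x - 3)*(x - 2)*(x - 3)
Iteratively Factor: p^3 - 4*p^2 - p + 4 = (p - 4)*(p^2 - 1) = (p - 4)*(p - 1)*(p + 1)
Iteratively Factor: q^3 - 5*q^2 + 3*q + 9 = (q - 3)*(q^2 - 2*q - 3) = (q - 3)^2*(q + 1)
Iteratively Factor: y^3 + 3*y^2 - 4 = (y - 1)*(y^2 + 4*y + 4) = (y - 1)*(y + 2)*(y + 2)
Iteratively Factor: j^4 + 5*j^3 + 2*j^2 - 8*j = (j - 1)*(j^3 + 6*j^2 + 8*j) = (j - 1)*(j + 4)*(j^2 + 2*j) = j*(j - 1)*(j + 4)*(j + 2)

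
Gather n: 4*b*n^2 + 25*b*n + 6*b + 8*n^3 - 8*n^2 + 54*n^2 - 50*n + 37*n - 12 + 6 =6*b + 8*n^3 + n^2*(4*b + 46) + n*(25*b - 13) - 6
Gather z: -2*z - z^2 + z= -z^2 - z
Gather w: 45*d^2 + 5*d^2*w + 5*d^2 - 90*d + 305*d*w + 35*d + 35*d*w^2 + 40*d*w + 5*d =50*d^2 + 35*d*w^2 - 50*d + w*(5*d^2 + 345*d)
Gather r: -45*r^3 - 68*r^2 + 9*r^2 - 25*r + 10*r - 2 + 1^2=-45*r^3 - 59*r^2 - 15*r - 1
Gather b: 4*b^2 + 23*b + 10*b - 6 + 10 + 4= 4*b^2 + 33*b + 8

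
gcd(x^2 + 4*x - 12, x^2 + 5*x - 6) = x + 6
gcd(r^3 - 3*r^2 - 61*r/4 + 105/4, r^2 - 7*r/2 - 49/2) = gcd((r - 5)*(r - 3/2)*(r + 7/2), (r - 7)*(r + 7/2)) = r + 7/2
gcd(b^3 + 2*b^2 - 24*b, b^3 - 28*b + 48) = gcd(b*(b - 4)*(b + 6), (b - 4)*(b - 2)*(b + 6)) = b^2 + 2*b - 24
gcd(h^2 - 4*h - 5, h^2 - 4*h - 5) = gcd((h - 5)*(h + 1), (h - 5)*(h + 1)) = h^2 - 4*h - 5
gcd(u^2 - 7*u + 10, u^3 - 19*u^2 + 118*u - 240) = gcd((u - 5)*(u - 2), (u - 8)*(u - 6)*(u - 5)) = u - 5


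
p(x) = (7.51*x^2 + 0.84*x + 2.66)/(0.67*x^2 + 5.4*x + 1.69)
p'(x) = (-1.34*x - 5.4)*(7.51*x^2 + 0.84*x + 2.66)/(0.67*x^2 + 5.4*x + 1.69)^2 + (15.02*x + 0.84)/(0.67*x^2 + 5.4*x + 1.69)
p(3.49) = 3.38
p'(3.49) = 0.67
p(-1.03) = -3.09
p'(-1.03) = 0.70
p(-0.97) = -3.05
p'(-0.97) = 0.41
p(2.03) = 2.29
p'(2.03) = 0.83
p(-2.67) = -6.79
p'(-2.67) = 3.38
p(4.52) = 4.02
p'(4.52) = 0.57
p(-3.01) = -8.03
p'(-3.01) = 3.93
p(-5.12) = -23.26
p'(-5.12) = 13.11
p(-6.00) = -40.66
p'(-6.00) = 29.84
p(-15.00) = 23.51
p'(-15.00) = 1.70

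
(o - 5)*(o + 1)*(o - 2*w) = o^3 - 2*o^2*w - 4*o^2 + 8*o*w - 5*o + 10*w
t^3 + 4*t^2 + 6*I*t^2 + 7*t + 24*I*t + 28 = (t + 4)*(t - I)*(t + 7*I)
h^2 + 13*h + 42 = (h + 6)*(h + 7)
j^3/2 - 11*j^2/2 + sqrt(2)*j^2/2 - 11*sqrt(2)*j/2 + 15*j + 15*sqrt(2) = (j/2 + sqrt(2)/2)*(j - 6)*(j - 5)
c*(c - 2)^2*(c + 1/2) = c^4 - 7*c^3/2 + 2*c^2 + 2*c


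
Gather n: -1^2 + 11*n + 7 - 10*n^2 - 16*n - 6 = -10*n^2 - 5*n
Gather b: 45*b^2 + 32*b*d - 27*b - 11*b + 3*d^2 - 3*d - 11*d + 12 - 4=45*b^2 + b*(32*d - 38) + 3*d^2 - 14*d + 8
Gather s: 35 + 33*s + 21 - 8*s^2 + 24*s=-8*s^2 + 57*s + 56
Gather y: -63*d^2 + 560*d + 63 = -63*d^2 + 560*d + 63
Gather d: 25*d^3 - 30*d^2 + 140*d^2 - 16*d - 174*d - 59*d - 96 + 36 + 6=25*d^3 + 110*d^2 - 249*d - 54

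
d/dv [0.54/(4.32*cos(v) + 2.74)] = 2.3328*sin(v)/(4.32*cos(v) + 2.74)^2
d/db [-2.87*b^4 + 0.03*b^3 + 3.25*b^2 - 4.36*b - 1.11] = -11.48*b^3 + 0.09*b^2 + 6.5*b - 4.36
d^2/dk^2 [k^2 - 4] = 2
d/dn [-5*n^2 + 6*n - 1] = 6 - 10*n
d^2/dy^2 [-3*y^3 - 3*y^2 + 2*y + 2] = -18*y - 6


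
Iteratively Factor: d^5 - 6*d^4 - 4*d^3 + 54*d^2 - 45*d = (d - 5)*(d^4 - d^3 - 9*d^2 + 9*d) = (d - 5)*(d - 3)*(d^3 + 2*d^2 - 3*d) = (d - 5)*(d - 3)*(d - 1)*(d^2 + 3*d) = (d - 5)*(d - 3)*(d - 1)*(d + 3)*(d)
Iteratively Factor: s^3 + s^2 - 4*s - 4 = (s - 2)*(s^2 + 3*s + 2) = (s - 2)*(s + 2)*(s + 1)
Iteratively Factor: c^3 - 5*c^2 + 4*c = (c)*(c^2 - 5*c + 4) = c*(c - 1)*(c - 4)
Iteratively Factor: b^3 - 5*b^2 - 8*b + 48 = (b - 4)*(b^2 - b - 12) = (b - 4)^2*(b + 3)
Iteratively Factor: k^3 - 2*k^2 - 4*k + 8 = (k - 2)*(k^2 - 4) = (k - 2)*(k + 2)*(k - 2)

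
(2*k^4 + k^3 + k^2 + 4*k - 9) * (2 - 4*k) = -8*k^5 - 2*k^3 - 14*k^2 + 44*k - 18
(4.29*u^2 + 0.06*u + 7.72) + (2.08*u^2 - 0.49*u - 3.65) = 6.37*u^2 - 0.43*u + 4.07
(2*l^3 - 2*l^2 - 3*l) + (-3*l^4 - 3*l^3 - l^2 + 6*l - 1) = -3*l^4 - l^3 - 3*l^2 + 3*l - 1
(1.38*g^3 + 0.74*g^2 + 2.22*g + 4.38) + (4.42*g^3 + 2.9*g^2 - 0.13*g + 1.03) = 5.8*g^3 + 3.64*g^2 + 2.09*g + 5.41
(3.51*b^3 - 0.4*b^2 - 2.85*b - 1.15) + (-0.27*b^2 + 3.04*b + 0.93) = 3.51*b^3 - 0.67*b^2 + 0.19*b - 0.22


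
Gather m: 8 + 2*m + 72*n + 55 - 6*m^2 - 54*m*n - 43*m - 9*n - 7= -6*m^2 + m*(-54*n - 41) + 63*n + 56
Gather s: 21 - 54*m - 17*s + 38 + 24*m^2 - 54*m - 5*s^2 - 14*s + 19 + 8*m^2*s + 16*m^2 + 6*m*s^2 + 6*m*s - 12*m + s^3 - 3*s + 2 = 40*m^2 - 120*m + s^3 + s^2*(6*m - 5) + s*(8*m^2 + 6*m - 34) + 80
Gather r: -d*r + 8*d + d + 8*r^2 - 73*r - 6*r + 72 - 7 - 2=9*d + 8*r^2 + r*(-d - 79) + 63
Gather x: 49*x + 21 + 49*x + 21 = 98*x + 42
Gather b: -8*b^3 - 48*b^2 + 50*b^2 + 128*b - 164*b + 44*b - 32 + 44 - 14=-8*b^3 + 2*b^2 + 8*b - 2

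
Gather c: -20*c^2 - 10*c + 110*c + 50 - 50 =-20*c^2 + 100*c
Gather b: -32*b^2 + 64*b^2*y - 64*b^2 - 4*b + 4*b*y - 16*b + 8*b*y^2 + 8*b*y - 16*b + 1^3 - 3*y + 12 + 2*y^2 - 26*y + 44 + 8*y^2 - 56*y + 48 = b^2*(64*y - 96) + b*(8*y^2 + 12*y - 36) + 10*y^2 - 85*y + 105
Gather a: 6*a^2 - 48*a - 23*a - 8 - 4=6*a^2 - 71*a - 12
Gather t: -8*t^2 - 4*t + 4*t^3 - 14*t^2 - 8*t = 4*t^3 - 22*t^2 - 12*t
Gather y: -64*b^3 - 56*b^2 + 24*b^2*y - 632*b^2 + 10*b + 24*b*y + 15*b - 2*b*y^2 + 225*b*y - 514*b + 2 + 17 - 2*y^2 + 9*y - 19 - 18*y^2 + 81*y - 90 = -64*b^3 - 688*b^2 - 489*b + y^2*(-2*b - 20) + y*(24*b^2 + 249*b + 90) - 90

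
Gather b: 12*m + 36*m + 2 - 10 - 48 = 48*m - 56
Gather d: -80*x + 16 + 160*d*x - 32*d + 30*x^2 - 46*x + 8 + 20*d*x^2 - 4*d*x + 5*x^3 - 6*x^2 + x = d*(20*x^2 + 156*x - 32) + 5*x^3 + 24*x^2 - 125*x + 24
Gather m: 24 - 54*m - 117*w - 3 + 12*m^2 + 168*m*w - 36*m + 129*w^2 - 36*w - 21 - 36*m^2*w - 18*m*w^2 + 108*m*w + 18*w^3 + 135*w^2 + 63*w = m^2*(12 - 36*w) + m*(-18*w^2 + 276*w - 90) + 18*w^3 + 264*w^2 - 90*w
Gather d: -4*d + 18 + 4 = 22 - 4*d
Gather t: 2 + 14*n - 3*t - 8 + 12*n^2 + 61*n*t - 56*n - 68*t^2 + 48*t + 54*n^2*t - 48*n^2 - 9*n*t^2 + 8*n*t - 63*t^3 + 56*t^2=-36*n^2 - 42*n - 63*t^3 + t^2*(-9*n - 12) + t*(54*n^2 + 69*n + 45) - 6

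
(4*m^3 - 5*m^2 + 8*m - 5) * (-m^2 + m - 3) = -4*m^5 + 9*m^4 - 25*m^3 + 28*m^2 - 29*m + 15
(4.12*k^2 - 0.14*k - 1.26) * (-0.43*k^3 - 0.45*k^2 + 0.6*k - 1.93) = -1.7716*k^5 - 1.7938*k^4 + 3.0768*k^3 - 7.4686*k^2 - 0.4858*k + 2.4318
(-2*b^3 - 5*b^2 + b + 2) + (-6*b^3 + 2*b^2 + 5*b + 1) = -8*b^3 - 3*b^2 + 6*b + 3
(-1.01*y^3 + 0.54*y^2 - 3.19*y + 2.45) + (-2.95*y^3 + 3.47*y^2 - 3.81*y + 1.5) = -3.96*y^3 + 4.01*y^2 - 7.0*y + 3.95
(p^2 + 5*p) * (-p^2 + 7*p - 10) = -p^4 + 2*p^3 + 25*p^2 - 50*p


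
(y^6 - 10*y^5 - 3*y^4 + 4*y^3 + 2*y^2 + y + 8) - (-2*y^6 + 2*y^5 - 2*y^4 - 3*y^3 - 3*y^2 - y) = 3*y^6 - 12*y^5 - y^4 + 7*y^3 + 5*y^2 + 2*y + 8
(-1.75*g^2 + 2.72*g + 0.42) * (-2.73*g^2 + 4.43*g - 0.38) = 4.7775*g^4 - 15.1781*g^3 + 11.568*g^2 + 0.827*g - 0.1596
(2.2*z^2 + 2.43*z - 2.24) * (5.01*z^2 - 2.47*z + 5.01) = 11.022*z^4 + 6.7403*z^3 - 6.2025*z^2 + 17.7071*z - 11.2224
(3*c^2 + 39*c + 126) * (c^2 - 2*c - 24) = 3*c^4 + 33*c^3 - 24*c^2 - 1188*c - 3024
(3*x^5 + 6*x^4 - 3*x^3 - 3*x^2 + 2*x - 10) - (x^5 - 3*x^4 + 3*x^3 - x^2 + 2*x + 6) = 2*x^5 + 9*x^4 - 6*x^3 - 2*x^2 - 16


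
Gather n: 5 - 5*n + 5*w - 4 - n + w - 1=-6*n + 6*w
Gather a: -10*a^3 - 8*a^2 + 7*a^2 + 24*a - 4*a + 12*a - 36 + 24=-10*a^3 - a^2 + 32*a - 12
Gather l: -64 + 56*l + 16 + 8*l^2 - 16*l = 8*l^2 + 40*l - 48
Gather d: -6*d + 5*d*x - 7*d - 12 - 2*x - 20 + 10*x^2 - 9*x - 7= d*(5*x - 13) + 10*x^2 - 11*x - 39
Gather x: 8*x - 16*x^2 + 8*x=-16*x^2 + 16*x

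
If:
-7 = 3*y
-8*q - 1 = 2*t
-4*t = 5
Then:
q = 3/16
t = -5/4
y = -7/3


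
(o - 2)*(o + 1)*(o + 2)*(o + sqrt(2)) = o^4 + o^3 + sqrt(2)*o^3 - 4*o^2 + sqrt(2)*o^2 - 4*sqrt(2)*o - 4*o - 4*sqrt(2)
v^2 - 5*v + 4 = (v - 4)*(v - 1)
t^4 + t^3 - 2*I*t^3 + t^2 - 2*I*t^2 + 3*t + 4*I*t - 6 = (t - 1)*(t + 2)*(t - 3*I)*(t + I)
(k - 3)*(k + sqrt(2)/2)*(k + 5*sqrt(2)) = k^3 - 3*k^2 + 11*sqrt(2)*k^2/2 - 33*sqrt(2)*k/2 + 5*k - 15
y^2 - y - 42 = (y - 7)*(y + 6)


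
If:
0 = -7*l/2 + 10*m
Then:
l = 20*m/7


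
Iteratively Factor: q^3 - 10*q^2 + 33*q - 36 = (q - 4)*(q^2 - 6*q + 9) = (q - 4)*(q - 3)*(q - 3)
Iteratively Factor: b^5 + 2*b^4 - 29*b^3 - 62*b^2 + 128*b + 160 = (b + 4)*(b^4 - 2*b^3 - 21*b^2 + 22*b + 40) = (b - 5)*(b + 4)*(b^3 + 3*b^2 - 6*b - 8) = (b - 5)*(b - 2)*(b + 4)*(b^2 + 5*b + 4) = (b - 5)*(b - 2)*(b + 4)^2*(b + 1)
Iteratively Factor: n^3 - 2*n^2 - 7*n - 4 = (n - 4)*(n^2 + 2*n + 1) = (n - 4)*(n + 1)*(n + 1)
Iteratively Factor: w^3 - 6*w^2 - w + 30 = (w - 3)*(w^2 - 3*w - 10) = (w - 5)*(w - 3)*(w + 2)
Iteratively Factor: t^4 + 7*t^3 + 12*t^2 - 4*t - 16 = (t + 2)*(t^3 + 5*t^2 + 2*t - 8) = (t + 2)*(t + 4)*(t^2 + t - 2) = (t + 2)^2*(t + 4)*(t - 1)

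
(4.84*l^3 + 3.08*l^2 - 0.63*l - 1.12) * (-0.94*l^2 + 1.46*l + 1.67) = -4.5496*l^5 + 4.1712*l^4 + 13.1718*l^3 + 5.2766*l^2 - 2.6873*l - 1.8704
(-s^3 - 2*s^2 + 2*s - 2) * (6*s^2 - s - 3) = -6*s^5 - 11*s^4 + 17*s^3 - 8*s^2 - 4*s + 6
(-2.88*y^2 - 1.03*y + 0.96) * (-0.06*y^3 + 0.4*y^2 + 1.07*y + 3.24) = 0.1728*y^5 - 1.0902*y^4 - 3.5512*y^3 - 10.0493*y^2 - 2.31*y + 3.1104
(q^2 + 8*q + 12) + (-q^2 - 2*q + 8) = 6*q + 20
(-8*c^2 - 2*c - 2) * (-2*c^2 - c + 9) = 16*c^4 + 12*c^3 - 66*c^2 - 16*c - 18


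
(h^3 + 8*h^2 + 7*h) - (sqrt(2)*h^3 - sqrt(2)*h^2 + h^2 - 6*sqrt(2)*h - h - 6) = -sqrt(2)*h^3 + h^3 + sqrt(2)*h^2 + 7*h^2 + 8*h + 6*sqrt(2)*h + 6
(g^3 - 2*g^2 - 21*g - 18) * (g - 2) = g^4 - 4*g^3 - 17*g^2 + 24*g + 36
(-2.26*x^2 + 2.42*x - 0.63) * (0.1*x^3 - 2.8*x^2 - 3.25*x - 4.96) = -0.226*x^5 + 6.57*x^4 + 0.505999999999999*x^3 + 5.1086*x^2 - 9.9557*x + 3.1248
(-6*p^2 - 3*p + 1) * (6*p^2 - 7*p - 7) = -36*p^4 + 24*p^3 + 69*p^2 + 14*p - 7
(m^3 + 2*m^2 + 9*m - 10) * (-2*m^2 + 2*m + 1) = -2*m^5 - 2*m^4 - 13*m^3 + 40*m^2 - 11*m - 10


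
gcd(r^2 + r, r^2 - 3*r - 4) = r + 1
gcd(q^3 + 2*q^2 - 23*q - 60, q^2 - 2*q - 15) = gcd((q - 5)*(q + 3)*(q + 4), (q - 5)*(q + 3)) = q^2 - 2*q - 15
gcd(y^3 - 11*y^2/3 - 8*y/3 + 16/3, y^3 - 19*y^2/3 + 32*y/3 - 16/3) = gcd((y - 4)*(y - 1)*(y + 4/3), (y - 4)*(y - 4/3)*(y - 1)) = y^2 - 5*y + 4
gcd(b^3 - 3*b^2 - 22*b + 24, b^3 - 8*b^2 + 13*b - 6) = b^2 - 7*b + 6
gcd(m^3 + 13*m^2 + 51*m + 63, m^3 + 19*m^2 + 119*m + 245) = m + 7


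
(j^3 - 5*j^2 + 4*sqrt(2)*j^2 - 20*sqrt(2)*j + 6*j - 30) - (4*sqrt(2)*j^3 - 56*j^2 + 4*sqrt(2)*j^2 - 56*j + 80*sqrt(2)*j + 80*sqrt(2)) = -4*sqrt(2)*j^3 + j^3 + 51*j^2 - 100*sqrt(2)*j + 62*j - 80*sqrt(2) - 30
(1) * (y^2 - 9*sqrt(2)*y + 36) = y^2 - 9*sqrt(2)*y + 36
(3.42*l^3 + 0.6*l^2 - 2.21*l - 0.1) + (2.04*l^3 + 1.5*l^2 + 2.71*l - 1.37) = 5.46*l^3 + 2.1*l^2 + 0.5*l - 1.47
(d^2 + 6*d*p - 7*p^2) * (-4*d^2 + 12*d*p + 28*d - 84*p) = -4*d^4 - 12*d^3*p + 28*d^3 + 100*d^2*p^2 + 84*d^2*p - 84*d*p^3 - 700*d*p^2 + 588*p^3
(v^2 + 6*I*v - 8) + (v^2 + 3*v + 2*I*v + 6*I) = 2*v^2 + 3*v + 8*I*v - 8 + 6*I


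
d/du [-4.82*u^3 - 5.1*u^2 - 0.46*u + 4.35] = -14.46*u^2 - 10.2*u - 0.46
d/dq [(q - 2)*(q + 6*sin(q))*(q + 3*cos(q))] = (2 - q)*(q + 6*sin(q))*(3*sin(q) - 1) + (q - 2)*(q + 3*cos(q))*(6*cos(q) + 1) + (q + 6*sin(q))*(q + 3*cos(q))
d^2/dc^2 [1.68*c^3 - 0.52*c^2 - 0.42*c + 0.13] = 10.08*c - 1.04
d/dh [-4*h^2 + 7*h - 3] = 7 - 8*h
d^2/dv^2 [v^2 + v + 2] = 2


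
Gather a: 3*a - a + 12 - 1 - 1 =2*a + 10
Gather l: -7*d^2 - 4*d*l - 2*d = -7*d^2 - 4*d*l - 2*d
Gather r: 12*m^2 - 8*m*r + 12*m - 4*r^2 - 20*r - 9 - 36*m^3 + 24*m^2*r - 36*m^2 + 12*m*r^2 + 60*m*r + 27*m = -36*m^3 - 24*m^2 + 39*m + r^2*(12*m - 4) + r*(24*m^2 + 52*m - 20) - 9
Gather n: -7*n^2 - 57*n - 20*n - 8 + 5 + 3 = -7*n^2 - 77*n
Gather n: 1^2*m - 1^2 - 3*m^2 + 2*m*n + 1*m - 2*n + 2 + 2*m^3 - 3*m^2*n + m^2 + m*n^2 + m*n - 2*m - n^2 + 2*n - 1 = 2*m^3 - 2*m^2 + n^2*(m - 1) + n*(-3*m^2 + 3*m)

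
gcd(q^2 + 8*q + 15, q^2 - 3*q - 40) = q + 5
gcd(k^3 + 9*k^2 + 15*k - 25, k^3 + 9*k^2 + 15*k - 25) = k^3 + 9*k^2 + 15*k - 25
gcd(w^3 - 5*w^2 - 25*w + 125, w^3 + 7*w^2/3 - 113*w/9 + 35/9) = w + 5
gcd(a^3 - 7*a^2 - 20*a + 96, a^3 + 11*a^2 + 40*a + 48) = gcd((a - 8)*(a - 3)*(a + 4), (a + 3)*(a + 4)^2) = a + 4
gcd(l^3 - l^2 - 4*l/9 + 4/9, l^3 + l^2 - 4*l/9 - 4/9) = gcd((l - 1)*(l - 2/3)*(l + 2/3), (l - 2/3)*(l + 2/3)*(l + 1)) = l^2 - 4/9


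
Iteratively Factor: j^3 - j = (j)*(j^2 - 1) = j*(j - 1)*(j + 1)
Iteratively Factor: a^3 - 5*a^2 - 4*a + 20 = (a - 2)*(a^2 - 3*a - 10) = (a - 2)*(a + 2)*(a - 5)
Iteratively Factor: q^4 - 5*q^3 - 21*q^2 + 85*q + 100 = (q - 5)*(q^3 - 21*q - 20) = (q - 5)^2*(q^2 + 5*q + 4) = (q - 5)^2*(q + 4)*(q + 1)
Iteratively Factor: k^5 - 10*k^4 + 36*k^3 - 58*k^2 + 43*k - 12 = (k - 3)*(k^4 - 7*k^3 + 15*k^2 - 13*k + 4) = (k - 3)*(k - 1)*(k^3 - 6*k^2 + 9*k - 4) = (k - 3)*(k - 1)^2*(k^2 - 5*k + 4) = (k - 3)*(k - 1)^3*(k - 4)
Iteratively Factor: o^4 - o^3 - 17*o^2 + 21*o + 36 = (o + 1)*(o^3 - 2*o^2 - 15*o + 36) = (o + 1)*(o + 4)*(o^2 - 6*o + 9) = (o - 3)*(o + 1)*(o + 4)*(o - 3)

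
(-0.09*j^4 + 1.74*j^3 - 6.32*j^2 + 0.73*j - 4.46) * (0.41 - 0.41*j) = 0.0369*j^5 - 0.7503*j^4 + 3.3046*j^3 - 2.8905*j^2 + 2.1279*j - 1.8286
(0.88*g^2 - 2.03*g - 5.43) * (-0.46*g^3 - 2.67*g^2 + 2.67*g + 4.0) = -0.4048*g^5 - 1.4158*g^4 + 10.2675*g^3 + 12.598*g^2 - 22.6181*g - 21.72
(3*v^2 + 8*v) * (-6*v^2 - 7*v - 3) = -18*v^4 - 69*v^3 - 65*v^2 - 24*v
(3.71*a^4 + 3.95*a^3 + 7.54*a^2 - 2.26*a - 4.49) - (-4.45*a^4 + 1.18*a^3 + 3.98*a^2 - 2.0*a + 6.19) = 8.16*a^4 + 2.77*a^3 + 3.56*a^2 - 0.26*a - 10.68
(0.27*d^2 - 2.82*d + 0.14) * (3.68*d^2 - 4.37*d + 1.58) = 0.9936*d^4 - 11.5575*d^3 + 13.2652*d^2 - 5.0674*d + 0.2212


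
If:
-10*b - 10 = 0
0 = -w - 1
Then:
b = -1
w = -1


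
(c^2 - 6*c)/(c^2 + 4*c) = (c - 6)/(c + 4)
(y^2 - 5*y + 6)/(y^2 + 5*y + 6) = (y^2 - 5*y + 6)/(y^2 + 5*y + 6)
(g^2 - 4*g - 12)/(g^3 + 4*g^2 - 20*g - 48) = (g - 6)/(g^2 + 2*g - 24)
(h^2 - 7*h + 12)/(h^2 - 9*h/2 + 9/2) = 2*(h - 4)/(2*h - 3)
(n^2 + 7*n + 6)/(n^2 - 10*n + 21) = (n^2 + 7*n + 6)/(n^2 - 10*n + 21)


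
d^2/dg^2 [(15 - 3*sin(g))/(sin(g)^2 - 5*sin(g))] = 3/sin(g) - 6/sin(g)^3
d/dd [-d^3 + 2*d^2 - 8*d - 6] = -3*d^2 + 4*d - 8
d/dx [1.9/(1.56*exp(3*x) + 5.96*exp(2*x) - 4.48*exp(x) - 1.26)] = (-8.892*exp(2*x) - 22.648*exp(x) + 8.512)*exp(x)/(1.56*exp(3*x) + 5.96*exp(2*x) - 4.48*exp(x) - 1.26)^2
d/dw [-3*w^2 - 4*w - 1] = -6*w - 4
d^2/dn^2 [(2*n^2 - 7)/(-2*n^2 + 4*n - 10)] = (-4*n^3 + 51*n^2 - 42*n - 57)/(n^6 - 6*n^5 + 27*n^4 - 68*n^3 + 135*n^2 - 150*n + 125)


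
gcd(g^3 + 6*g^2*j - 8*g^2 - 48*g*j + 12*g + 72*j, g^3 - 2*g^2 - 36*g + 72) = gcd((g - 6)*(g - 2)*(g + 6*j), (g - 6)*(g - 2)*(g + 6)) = g^2 - 8*g + 12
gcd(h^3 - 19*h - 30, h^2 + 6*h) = 1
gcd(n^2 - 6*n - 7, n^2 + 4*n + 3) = n + 1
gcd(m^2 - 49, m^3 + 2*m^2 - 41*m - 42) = m + 7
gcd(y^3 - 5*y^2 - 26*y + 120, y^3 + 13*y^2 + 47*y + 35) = y + 5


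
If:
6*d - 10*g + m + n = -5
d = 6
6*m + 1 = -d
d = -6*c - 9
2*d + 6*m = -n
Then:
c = -5/2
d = 6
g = 209/60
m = -7/6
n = -5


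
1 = 1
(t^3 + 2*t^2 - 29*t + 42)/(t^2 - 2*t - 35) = (-t^3 - 2*t^2 + 29*t - 42)/(-t^2 + 2*t + 35)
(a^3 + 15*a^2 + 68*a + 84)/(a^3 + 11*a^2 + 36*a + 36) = (a + 7)/(a + 3)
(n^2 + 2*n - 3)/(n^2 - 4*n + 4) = (n^2 + 2*n - 3)/(n^2 - 4*n + 4)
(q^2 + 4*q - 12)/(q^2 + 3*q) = (q^2 + 4*q - 12)/(q*(q + 3))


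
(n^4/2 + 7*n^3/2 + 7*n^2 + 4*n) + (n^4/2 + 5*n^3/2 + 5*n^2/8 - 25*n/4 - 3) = n^4 + 6*n^3 + 61*n^2/8 - 9*n/4 - 3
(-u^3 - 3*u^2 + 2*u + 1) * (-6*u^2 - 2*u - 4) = 6*u^5 + 20*u^4 - 2*u^3 + 2*u^2 - 10*u - 4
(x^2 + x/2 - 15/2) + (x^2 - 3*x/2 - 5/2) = 2*x^2 - x - 10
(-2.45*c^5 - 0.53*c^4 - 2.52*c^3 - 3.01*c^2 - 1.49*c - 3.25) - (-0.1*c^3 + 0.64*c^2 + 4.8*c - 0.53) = -2.45*c^5 - 0.53*c^4 - 2.42*c^3 - 3.65*c^2 - 6.29*c - 2.72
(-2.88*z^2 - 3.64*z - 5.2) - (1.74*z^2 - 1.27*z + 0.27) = -4.62*z^2 - 2.37*z - 5.47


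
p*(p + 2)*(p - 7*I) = p^3 + 2*p^2 - 7*I*p^2 - 14*I*p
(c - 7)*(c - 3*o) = c^2 - 3*c*o - 7*c + 21*o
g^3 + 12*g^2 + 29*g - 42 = (g - 1)*(g + 6)*(g + 7)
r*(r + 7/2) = r^2 + 7*r/2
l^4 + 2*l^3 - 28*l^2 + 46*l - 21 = (l - 3)*(l - 1)^2*(l + 7)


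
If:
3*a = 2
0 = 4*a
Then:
No Solution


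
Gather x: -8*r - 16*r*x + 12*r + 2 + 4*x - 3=4*r + x*(4 - 16*r) - 1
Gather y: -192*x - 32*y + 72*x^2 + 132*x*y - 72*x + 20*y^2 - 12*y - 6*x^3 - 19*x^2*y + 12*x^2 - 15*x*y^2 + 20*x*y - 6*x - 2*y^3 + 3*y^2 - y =-6*x^3 + 84*x^2 - 270*x - 2*y^3 + y^2*(23 - 15*x) + y*(-19*x^2 + 152*x - 45)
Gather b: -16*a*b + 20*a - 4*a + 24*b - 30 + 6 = 16*a + b*(24 - 16*a) - 24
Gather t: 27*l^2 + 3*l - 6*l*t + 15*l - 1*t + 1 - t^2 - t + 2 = 27*l^2 + 18*l - t^2 + t*(-6*l - 2) + 3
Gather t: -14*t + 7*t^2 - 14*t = 7*t^2 - 28*t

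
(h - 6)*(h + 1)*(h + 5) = h^3 - 31*h - 30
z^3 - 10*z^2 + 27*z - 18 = (z - 6)*(z - 3)*(z - 1)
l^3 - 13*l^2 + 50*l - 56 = (l - 7)*(l - 4)*(l - 2)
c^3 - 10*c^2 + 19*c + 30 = (c - 6)*(c - 5)*(c + 1)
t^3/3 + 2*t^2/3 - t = t*(t/3 + 1)*(t - 1)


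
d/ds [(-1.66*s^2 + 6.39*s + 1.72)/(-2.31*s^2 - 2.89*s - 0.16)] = (19.5583*s^2 + 8.4776*s + 3.9484)/(5.3361*s^4 + 13.3518*s^3 + 9.0913*s^2 + 0.9248*s + 0.0256)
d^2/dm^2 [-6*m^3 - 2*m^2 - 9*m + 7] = -36*m - 4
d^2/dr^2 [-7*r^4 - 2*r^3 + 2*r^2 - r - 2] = -84*r^2 - 12*r + 4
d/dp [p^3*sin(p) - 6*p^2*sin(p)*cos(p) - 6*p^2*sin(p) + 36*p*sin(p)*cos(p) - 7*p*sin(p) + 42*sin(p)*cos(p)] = p^3*cos(p) + 3*p^2*sin(p) - 6*p^2*cos(p) - 6*p^2*cos(2*p) - 12*p*sin(p) - 6*p*sin(2*p) - 7*p*cos(p) + 36*p*cos(2*p) - 7*sin(p) + 18*sin(2*p) + 42*cos(2*p)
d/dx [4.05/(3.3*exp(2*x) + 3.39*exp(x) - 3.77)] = (-26.73*exp(x) - 13.7295)*exp(x)/(3.3*exp(2*x) + 3.39*exp(x) - 3.77)^2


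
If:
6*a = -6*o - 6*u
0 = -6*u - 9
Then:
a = 3/2 - o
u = -3/2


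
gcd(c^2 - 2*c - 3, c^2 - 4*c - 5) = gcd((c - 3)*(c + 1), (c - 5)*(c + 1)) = c + 1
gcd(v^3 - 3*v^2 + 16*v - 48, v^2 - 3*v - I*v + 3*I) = v - 3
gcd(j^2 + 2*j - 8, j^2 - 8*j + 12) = j - 2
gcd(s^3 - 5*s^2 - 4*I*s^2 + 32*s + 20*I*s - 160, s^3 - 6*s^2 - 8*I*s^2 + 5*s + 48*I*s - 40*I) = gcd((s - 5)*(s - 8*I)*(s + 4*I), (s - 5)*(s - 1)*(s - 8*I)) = s^2 + s*(-5 - 8*I) + 40*I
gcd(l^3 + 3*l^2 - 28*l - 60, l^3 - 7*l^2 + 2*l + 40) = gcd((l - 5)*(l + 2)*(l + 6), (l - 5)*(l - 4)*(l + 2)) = l^2 - 3*l - 10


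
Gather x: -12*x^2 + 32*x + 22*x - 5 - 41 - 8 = -12*x^2 + 54*x - 54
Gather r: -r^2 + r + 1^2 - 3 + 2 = -r^2 + r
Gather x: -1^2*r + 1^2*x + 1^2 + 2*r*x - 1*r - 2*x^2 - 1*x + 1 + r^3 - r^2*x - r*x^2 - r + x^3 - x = r^3 - 3*r + x^3 + x^2*(-r - 2) + x*(-r^2 + 2*r - 1) + 2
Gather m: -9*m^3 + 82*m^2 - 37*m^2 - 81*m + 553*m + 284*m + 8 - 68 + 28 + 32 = -9*m^3 + 45*m^2 + 756*m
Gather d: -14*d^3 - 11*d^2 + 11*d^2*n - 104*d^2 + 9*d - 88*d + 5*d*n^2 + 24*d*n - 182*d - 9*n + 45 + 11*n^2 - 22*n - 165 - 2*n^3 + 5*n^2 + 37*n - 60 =-14*d^3 + d^2*(11*n - 115) + d*(5*n^2 + 24*n - 261) - 2*n^3 + 16*n^2 + 6*n - 180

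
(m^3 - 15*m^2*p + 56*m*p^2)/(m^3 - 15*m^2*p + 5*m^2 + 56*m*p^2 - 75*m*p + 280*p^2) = m/(m + 5)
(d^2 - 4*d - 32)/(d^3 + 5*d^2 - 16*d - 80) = (d - 8)/(d^2 + d - 20)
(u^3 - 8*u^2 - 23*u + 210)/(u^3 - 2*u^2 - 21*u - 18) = (u^2 - 2*u - 35)/(u^2 + 4*u + 3)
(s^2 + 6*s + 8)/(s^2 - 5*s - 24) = (s^2 + 6*s + 8)/(s^2 - 5*s - 24)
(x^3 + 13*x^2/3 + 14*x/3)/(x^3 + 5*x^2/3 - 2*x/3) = (3*x + 7)/(3*x - 1)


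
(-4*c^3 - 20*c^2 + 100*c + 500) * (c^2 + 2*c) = -4*c^5 - 28*c^4 + 60*c^3 + 700*c^2 + 1000*c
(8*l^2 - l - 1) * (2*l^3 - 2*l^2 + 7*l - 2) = 16*l^5 - 18*l^4 + 56*l^3 - 21*l^2 - 5*l + 2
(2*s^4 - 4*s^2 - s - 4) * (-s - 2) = -2*s^5 - 4*s^4 + 4*s^3 + 9*s^2 + 6*s + 8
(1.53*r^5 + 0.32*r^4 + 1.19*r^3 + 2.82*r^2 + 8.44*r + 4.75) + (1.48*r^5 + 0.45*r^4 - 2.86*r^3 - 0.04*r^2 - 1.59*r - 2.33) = 3.01*r^5 + 0.77*r^4 - 1.67*r^3 + 2.78*r^2 + 6.85*r + 2.42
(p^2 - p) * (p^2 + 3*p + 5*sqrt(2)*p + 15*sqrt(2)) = p^4 + 2*p^3 + 5*sqrt(2)*p^3 - 3*p^2 + 10*sqrt(2)*p^2 - 15*sqrt(2)*p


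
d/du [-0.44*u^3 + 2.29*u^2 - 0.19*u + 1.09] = -1.32*u^2 + 4.58*u - 0.19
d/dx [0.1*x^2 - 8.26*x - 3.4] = 0.2*x - 8.26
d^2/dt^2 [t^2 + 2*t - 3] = 2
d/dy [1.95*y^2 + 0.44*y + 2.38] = 3.9*y + 0.44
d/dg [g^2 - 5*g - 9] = 2*g - 5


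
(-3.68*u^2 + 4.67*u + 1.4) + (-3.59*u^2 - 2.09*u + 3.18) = -7.27*u^2 + 2.58*u + 4.58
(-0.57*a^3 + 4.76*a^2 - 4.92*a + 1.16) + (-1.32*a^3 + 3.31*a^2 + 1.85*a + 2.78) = -1.89*a^3 + 8.07*a^2 - 3.07*a + 3.94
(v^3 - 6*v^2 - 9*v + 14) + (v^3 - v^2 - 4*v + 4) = 2*v^3 - 7*v^2 - 13*v + 18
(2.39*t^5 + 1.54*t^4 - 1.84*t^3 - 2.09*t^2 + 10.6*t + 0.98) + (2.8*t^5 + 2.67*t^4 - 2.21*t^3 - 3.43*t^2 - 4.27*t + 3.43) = 5.19*t^5 + 4.21*t^4 - 4.05*t^3 - 5.52*t^2 + 6.33*t + 4.41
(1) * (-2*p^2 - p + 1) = -2*p^2 - p + 1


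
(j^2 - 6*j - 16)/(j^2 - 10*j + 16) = (j + 2)/(j - 2)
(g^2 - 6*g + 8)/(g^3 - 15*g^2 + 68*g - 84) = (g - 4)/(g^2 - 13*g + 42)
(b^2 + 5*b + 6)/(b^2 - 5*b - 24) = (b + 2)/(b - 8)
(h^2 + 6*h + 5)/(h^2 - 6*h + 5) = (h^2 + 6*h + 5)/(h^2 - 6*h + 5)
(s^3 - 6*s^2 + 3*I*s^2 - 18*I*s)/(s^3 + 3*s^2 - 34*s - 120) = s*(s + 3*I)/(s^2 + 9*s + 20)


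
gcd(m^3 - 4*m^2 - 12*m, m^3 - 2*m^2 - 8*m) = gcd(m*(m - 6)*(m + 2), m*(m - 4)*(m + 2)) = m^2 + 2*m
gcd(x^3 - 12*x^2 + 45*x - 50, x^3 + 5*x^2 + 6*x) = 1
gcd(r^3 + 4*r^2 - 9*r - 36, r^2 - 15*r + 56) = 1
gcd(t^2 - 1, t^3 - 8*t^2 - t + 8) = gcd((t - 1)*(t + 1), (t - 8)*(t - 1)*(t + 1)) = t^2 - 1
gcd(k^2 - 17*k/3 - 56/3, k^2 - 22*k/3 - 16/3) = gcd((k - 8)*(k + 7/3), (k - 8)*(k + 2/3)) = k - 8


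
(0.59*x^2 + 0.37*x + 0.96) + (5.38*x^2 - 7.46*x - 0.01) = 5.97*x^2 - 7.09*x + 0.95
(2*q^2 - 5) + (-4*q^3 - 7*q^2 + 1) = -4*q^3 - 5*q^2 - 4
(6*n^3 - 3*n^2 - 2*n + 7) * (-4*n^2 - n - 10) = -24*n^5 + 6*n^4 - 49*n^3 + 4*n^2 + 13*n - 70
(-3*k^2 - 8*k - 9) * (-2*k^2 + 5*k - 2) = 6*k^4 + k^3 - 16*k^2 - 29*k + 18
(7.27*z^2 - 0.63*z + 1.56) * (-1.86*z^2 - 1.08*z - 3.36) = -13.5222*z^4 - 6.6798*z^3 - 26.6484*z^2 + 0.432*z - 5.2416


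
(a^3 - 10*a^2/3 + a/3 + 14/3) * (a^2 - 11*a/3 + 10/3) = a^5 - 7*a^4 + 143*a^3/9 - 23*a^2/3 - 16*a + 140/9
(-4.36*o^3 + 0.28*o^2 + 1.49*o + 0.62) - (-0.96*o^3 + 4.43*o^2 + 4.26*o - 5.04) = -3.4*o^3 - 4.15*o^2 - 2.77*o + 5.66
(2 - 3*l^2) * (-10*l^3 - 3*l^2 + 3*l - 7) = 30*l^5 + 9*l^4 - 29*l^3 + 15*l^2 + 6*l - 14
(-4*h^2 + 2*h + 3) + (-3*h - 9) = -4*h^2 - h - 6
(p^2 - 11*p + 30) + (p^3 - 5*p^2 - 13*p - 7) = p^3 - 4*p^2 - 24*p + 23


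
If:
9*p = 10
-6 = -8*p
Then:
No Solution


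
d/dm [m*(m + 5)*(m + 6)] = 3*m^2 + 22*m + 30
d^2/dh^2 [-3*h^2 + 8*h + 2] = -6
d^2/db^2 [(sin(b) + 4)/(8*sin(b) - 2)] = 17*(-4*sin(b)^2 - sin(b) + 8)/(2*(4*sin(b) - 1)^3)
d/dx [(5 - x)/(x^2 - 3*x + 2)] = (-x^2 + 3*x + (x - 5)*(2*x - 3) - 2)/(x^2 - 3*x + 2)^2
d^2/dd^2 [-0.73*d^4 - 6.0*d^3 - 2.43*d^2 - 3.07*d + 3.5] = -8.76*d^2 - 36.0*d - 4.86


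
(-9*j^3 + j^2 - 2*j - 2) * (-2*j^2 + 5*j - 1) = 18*j^5 - 47*j^4 + 18*j^3 - 7*j^2 - 8*j + 2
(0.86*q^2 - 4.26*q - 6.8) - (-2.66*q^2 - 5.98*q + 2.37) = 3.52*q^2 + 1.72*q - 9.17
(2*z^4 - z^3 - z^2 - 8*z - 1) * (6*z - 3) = 12*z^5 - 12*z^4 - 3*z^3 - 45*z^2 + 18*z + 3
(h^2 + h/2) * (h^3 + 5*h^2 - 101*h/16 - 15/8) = h^5 + 11*h^4/2 - 61*h^3/16 - 161*h^2/32 - 15*h/16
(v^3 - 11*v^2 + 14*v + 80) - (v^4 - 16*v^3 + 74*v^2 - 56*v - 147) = -v^4 + 17*v^3 - 85*v^2 + 70*v + 227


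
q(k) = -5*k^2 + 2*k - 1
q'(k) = 2 - 10*k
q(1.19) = -5.70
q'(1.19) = -9.90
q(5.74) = -154.26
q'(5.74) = -55.40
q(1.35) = -7.41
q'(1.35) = -11.50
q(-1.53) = -15.76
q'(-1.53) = 17.30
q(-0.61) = -4.08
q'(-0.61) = 8.10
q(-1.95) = -23.91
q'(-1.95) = 21.50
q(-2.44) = -35.65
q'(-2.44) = 26.40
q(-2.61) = -40.28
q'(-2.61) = 28.10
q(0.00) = -1.00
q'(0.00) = 2.00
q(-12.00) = -745.00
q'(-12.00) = 122.00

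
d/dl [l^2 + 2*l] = 2*l + 2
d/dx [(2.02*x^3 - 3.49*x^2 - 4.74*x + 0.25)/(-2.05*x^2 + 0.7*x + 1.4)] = (-4.141*x^4 + 2.828*x^3 - 3.676*x^2 - 8.747*x - 6.811)/(4.2025*x^4 - 2.87*x^3 - 5.25*x^2 + 1.96*x + 1.96)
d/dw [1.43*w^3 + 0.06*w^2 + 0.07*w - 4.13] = 4.29*w^2 + 0.12*w + 0.07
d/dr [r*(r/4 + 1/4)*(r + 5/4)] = 3*r^2/4 + 9*r/8 + 5/16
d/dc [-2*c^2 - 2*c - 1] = -4*c - 2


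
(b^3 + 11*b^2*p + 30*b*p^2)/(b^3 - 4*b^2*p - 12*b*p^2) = (-b^2 - 11*b*p - 30*p^2)/(-b^2 + 4*b*p + 12*p^2)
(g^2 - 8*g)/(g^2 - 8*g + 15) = g*(g - 8)/(g^2 - 8*g + 15)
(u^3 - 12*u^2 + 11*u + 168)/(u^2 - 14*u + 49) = (u^2 - 5*u - 24)/(u - 7)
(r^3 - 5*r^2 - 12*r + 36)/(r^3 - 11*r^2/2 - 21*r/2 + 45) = 2*(r - 2)/(2*r - 5)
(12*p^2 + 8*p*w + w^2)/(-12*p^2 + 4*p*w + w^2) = (-2*p - w)/(2*p - w)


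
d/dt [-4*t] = -4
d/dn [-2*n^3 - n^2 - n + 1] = -6*n^2 - 2*n - 1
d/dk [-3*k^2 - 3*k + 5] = -6*k - 3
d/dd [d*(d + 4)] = 2*d + 4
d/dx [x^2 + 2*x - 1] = 2*x + 2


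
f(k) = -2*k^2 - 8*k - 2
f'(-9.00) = 28.00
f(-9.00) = -92.00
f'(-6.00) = 16.00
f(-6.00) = -26.00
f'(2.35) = -17.40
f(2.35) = -31.84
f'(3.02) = -20.08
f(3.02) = -44.40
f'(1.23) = -12.92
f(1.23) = -14.87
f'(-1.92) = -0.32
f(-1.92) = 5.99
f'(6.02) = -32.08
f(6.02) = -122.64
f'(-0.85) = -4.60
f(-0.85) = 3.36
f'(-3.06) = 4.24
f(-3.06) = 3.75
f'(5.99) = -31.96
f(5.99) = -121.68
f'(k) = -4*k - 8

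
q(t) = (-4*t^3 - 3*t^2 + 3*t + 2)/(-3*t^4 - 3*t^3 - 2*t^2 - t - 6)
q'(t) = (-12*t^2 - 6*t + 3)/(-3*t^4 - 3*t^3 - 2*t^2 - t - 6) + (-4*t^3 - 3*t^2 + 3*t + 2)*(12*t^3 + 9*t^2 + 4*t + 1)/(-3*t^4 - 3*t^3 - 2*t^2 - t - 6)^2 = (-12*t^6 - 18*t^5 + 26*t^4 + 50*t^3 + 99*t^2 + 44*t - 16)/(9*t^8 + 18*t^7 + 21*t^6 + 18*t^5 + 46*t^4 + 40*t^3 + 25*t^2 + 12*t + 36)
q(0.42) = -0.34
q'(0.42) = 0.48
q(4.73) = 0.25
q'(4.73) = -0.04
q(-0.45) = -0.07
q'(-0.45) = -0.56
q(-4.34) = -0.30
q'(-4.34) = -0.06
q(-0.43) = -0.08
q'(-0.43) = -0.58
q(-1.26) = -0.15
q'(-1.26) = 0.67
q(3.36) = 0.33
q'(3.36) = -0.07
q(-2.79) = -0.42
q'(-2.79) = -0.08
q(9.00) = 0.14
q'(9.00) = -0.01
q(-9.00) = -0.15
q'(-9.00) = -0.02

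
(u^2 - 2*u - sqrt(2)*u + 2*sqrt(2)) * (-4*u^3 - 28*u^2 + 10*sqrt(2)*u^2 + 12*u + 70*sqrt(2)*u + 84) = -4*u^5 - 20*u^4 + 14*sqrt(2)*u^4 + 48*u^3 + 70*sqrt(2)*u^3 - 208*sqrt(2)*u^2 - 40*u^2 - 60*sqrt(2)*u + 112*u + 168*sqrt(2)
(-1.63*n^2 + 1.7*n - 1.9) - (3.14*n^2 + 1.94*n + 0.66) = -4.77*n^2 - 0.24*n - 2.56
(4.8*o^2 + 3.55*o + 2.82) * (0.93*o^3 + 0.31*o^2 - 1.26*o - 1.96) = 4.464*o^5 + 4.7895*o^4 - 2.3249*o^3 - 13.0068*o^2 - 10.5112*o - 5.5272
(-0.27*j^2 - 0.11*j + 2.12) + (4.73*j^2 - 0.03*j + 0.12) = 4.46*j^2 - 0.14*j + 2.24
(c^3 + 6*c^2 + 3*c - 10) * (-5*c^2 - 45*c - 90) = -5*c^5 - 75*c^4 - 375*c^3 - 625*c^2 + 180*c + 900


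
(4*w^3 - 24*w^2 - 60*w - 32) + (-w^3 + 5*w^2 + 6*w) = 3*w^3 - 19*w^2 - 54*w - 32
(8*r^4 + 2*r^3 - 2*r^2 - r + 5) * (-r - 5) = -8*r^5 - 42*r^4 - 8*r^3 + 11*r^2 - 25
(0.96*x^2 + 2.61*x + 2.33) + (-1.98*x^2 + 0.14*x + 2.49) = -1.02*x^2 + 2.75*x + 4.82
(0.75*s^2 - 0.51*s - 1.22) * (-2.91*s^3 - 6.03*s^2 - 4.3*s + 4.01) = -2.1825*s^5 - 3.0384*s^4 + 3.4005*s^3 + 12.5571*s^2 + 3.2009*s - 4.8922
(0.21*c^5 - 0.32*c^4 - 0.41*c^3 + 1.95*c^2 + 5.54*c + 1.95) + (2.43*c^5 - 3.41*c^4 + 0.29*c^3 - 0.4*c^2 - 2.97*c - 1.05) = 2.64*c^5 - 3.73*c^4 - 0.12*c^3 + 1.55*c^2 + 2.57*c + 0.9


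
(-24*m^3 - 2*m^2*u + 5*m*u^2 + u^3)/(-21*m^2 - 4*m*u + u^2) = (-8*m^2 + 2*m*u + u^2)/(-7*m + u)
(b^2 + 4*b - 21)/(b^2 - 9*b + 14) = (b^2 + 4*b - 21)/(b^2 - 9*b + 14)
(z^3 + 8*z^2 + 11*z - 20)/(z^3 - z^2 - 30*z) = (z^2 + 3*z - 4)/(z*(z - 6))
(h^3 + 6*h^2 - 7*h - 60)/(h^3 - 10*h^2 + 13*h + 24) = (h^2 + 9*h + 20)/(h^2 - 7*h - 8)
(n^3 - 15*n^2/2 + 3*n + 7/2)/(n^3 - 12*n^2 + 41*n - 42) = (2*n^2 - n - 1)/(2*(n^2 - 5*n + 6))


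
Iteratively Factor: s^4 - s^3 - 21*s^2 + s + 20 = (s - 5)*(s^3 + 4*s^2 - s - 4) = (s - 5)*(s - 1)*(s^2 + 5*s + 4) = (s - 5)*(s - 1)*(s + 4)*(s + 1)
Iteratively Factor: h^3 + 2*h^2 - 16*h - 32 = (h + 4)*(h^2 - 2*h - 8) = (h - 4)*(h + 4)*(h + 2)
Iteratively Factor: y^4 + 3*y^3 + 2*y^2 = (y)*(y^3 + 3*y^2 + 2*y) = y*(y + 1)*(y^2 + 2*y) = y*(y + 1)*(y + 2)*(y)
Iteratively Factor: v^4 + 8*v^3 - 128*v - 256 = (v + 4)*(v^3 + 4*v^2 - 16*v - 64) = (v - 4)*(v + 4)*(v^2 + 8*v + 16) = (v - 4)*(v + 4)^2*(v + 4)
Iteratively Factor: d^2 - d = (d - 1)*(d)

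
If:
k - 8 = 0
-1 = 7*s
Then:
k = 8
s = -1/7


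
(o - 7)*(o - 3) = o^2 - 10*o + 21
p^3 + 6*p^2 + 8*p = p*(p + 2)*(p + 4)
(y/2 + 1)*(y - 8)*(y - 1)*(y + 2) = y^4/2 - 5*y^3/2 - 12*y^2 - 2*y + 16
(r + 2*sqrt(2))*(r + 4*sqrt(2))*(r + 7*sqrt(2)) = r^3 + 13*sqrt(2)*r^2 + 100*r + 112*sqrt(2)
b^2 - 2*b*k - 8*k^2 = (b - 4*k)*(b + 2*k)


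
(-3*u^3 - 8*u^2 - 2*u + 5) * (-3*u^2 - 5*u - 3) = 9*u^5 + 39*u^4 + 55*u^3 + 19*u^2 - 19*u - 15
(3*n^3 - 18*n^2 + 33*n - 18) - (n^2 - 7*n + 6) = 3*n^3 - 19*n^2 + 40*n - 24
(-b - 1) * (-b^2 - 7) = b^3 + b^2 + 7*b + 7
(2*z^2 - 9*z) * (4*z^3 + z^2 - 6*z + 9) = 8*z^5 - 34*z^4 - 21*z^3 + 72*z^2 - 81*z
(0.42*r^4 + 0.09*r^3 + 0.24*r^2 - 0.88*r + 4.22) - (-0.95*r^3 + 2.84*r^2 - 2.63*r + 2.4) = 0.42*r^4 + 1.04*r^3 - 2.6*r^2 + 1.75*r + 1.82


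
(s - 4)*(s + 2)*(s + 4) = s^3 + 2*s^2 - 16*s - 32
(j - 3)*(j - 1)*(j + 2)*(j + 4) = j^4 + 2*j^3 - 13*j^2 - 14*j + 24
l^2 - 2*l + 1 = (l - 1)^2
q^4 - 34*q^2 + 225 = (q - 5)*(q - 3)*(q + 3)*(q + 5)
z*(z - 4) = z^2 - 4*z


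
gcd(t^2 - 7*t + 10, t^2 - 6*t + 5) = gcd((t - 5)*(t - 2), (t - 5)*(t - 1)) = t - 5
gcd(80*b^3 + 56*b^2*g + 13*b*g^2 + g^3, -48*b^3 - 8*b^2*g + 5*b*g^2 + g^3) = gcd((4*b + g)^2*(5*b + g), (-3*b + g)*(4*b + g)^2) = 16*b^2 + 8*b*g + g^2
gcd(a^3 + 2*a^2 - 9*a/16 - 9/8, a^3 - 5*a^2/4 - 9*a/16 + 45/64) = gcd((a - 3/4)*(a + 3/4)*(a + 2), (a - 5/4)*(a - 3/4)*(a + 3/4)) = a^2 - 9/16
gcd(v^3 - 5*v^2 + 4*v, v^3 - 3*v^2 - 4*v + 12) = 1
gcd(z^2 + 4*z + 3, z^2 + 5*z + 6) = z + 3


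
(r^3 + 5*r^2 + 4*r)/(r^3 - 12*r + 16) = r*(r + 1)/(r^2 - 4*r + 4)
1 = 1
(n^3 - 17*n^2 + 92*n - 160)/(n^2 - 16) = (n^2 - 13*n + 40)/(n + 4)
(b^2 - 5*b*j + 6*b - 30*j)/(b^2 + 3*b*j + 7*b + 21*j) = (b^2 - 5*b*j + 6*b - 30*j)/(b^2 + 3*b*j + 7*b + 21*j)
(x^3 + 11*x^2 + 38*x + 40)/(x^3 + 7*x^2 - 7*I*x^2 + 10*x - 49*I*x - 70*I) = (x + 4)/(x - 7*I)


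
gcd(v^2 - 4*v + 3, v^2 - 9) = v - 3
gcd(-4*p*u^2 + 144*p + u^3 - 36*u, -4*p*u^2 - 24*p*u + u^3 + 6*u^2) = 4*p*u + 24*p - u^2 - 6*u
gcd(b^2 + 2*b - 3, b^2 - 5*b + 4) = b - 1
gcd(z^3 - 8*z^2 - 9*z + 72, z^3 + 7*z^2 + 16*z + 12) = z + 3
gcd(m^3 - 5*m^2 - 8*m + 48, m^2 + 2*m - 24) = m - 4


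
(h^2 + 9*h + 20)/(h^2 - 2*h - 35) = (h + 4)/(h - 7)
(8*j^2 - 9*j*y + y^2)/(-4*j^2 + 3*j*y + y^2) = (-8*j + y)/(4*j + y)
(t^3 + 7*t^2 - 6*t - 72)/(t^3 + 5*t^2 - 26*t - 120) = (t - 3)/(t - 5)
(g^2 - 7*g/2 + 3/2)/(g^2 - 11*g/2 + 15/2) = (2*g - 1)/(2*g - 5)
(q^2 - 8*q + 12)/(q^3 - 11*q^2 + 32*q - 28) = (q - 6)/(q^2 - 9*q + 14)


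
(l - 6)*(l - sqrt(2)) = l^2 - 6*l - sqrt(2)*l + 6*sqrt(2)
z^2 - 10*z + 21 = (z - 7)*(z - 3)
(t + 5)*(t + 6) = t^2 + 11*t + 30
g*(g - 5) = g^2 - 5*g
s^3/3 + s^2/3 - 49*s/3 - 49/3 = (s/3 + 1/3)*(s - 7)*(s + 7)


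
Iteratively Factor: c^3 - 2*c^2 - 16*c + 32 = (c + 4)*(c^2 - 6*c + 8) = (c - 2)*(c + 4)*(c - 4)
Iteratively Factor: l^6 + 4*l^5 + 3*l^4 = (l)*(l^5 + 4*l^4 + 3*l^3) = l^2*(l^4 + 4*l^3 + 3*l^2) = l^2*(l + 1)*(l^3 + 3*l^2) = l^3*(l + 1)*(l^2 + 3*l) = l^3*(l + 1)*(l + 3)*(l)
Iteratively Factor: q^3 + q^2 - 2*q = (q + 2)*(q^2 - q) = q*(q + 2)*(q - 1)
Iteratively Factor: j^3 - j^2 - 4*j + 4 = (j - 2)*(j^2 + j - 2) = (j - 2)*(j - 1)*(j + 2)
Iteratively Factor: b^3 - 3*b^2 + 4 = (b - 2)*(b^2 - b - 2) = (b - 2)*(b + 1)*(b - 2)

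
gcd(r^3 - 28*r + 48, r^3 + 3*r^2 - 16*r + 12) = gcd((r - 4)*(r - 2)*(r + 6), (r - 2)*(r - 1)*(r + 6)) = r^2 + 4*r - 12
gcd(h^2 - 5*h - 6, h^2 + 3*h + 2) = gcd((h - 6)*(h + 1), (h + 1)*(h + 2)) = h + 1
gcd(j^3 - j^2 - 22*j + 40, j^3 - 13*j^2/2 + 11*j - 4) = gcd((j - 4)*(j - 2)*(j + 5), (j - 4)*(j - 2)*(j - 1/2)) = j^2 - 6*j + 8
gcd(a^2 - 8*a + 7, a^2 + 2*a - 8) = 1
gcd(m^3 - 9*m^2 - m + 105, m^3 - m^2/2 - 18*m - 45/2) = m^2 - 2*m - 15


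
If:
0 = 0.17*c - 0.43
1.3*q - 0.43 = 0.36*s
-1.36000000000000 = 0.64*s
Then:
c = 2.53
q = -0.26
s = -2.12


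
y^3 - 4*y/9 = y*(y - 2/3)*(y + 2/3)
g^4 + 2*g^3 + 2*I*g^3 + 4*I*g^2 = g^2*(g + 2)*(g + 2*I)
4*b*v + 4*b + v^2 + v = (4*b + v)*(v + 1)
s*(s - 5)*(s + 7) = s^3 + 2*s^2 - 35*s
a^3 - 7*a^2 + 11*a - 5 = (a - 5)*(a - 1)^2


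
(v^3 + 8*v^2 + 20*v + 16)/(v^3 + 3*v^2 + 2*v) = (v^2 + 6*v + 8)/(v*(v + 1))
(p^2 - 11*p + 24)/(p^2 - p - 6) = (p - 8)/(p + 2)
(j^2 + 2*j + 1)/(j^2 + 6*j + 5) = (j + 1)/(j + 5)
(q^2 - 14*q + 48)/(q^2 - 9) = (q^2 - 14*q + 48)/(q^2 - 9)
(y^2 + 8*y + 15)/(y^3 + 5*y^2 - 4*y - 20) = (y + 3)/(y^2 - 4)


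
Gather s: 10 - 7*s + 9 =19 - 7*s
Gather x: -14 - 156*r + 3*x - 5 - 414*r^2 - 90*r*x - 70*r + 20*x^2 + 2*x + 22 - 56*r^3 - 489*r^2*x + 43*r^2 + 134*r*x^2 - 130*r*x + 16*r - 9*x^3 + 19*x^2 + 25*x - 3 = -56*r^3 - 371*r^2 - 210*r - 9*x^3 + x^2*(134*r + 39) + x*(-489*r^2 - 220*r + 30)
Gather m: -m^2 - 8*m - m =-m^2 - 9*m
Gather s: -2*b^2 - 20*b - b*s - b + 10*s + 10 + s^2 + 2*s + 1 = -2*b^2 - 21*b + s^2 + s*(12 - b) + 11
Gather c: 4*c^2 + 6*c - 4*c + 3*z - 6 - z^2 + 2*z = 4*c^2 + 2*c - z^2 + 5*z - 6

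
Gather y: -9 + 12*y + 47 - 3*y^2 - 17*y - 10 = -3*y^2 - 5*y + 28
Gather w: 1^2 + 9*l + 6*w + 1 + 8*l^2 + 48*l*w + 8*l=8*l^2 + 17*l + w*(48*l + 6) + 2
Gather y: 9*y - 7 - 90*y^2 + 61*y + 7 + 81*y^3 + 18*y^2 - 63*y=81*y^3 - 72*y^2 + 7*y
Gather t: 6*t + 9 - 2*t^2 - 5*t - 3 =-2*t^2 + t + 6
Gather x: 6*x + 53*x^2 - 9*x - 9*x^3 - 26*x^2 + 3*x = -9*x^3 + 27*x^2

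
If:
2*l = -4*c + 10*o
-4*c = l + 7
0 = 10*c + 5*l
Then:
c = -7/2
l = 7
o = 0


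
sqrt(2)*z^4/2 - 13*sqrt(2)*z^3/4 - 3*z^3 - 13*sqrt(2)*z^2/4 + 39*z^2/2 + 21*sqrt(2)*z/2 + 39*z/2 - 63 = (z - 7)*(z - 3/2)*(z - 3*sqrt(2))*(sqrt(2)*z/2 + sqrt(2))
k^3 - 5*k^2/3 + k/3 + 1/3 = (k - 1)^2*(k + 1/3)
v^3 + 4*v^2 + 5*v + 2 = (v + 1)^2*(v + 2)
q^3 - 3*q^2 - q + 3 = (q - 3)*(q - 1)*(q + 1)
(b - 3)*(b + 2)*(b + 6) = b^3 + 5*b^2 - 12*b - 36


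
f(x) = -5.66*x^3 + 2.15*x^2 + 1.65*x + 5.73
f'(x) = -16.98*x^2 + 4.3*x + 1.65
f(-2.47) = 100.06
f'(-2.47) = -112.56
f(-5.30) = 900.02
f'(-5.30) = -498.11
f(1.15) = 1.86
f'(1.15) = -15.86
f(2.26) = -44.89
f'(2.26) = -75.36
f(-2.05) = 60.14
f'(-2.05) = -78.52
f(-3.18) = 204.24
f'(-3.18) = -183.73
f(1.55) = -7.62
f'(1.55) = -32.48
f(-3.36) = 239.16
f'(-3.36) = -204.50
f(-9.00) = 4291.17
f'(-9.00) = -1412.43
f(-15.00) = 19567.23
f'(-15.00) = -3883.35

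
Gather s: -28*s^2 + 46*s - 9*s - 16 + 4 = -28*s^2 + 37*s - 12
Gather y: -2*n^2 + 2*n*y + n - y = -2*n^2 + n + y*(2*n - 1)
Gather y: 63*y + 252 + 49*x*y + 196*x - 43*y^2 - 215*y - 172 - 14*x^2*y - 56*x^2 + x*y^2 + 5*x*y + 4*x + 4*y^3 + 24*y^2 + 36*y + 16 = -56*x^2 + 200*x + 4*y^3 + y^2*(x - 19) + y*(-14*x^2 + 54*x - 116) + 96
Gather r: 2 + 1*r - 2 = r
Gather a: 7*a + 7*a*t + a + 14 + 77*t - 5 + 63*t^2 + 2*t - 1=a*(7*t + 8) + 63*t^2 + 79*t + 8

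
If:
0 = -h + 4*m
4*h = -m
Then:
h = 0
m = 0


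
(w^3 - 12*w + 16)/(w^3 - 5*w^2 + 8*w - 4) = (w + 4)/(w - 1)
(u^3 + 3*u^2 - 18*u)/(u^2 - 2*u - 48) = u*(u - 3)/(u - 8)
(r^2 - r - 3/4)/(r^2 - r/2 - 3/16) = 4*(-4*r^2 + 4*r + 3)/(-16*r^2 + 8*r + 3)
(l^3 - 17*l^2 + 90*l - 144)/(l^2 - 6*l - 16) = (l^2 - 9*l + 18)/(l + 2)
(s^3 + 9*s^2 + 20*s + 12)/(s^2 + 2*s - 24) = (s^2 + 3*s + 2)/(s - 4)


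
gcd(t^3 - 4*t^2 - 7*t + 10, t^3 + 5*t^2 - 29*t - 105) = t - 5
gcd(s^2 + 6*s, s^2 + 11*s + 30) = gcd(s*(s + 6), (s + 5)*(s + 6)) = s + 6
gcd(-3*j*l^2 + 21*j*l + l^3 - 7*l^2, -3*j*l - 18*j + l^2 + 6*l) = 3*j - l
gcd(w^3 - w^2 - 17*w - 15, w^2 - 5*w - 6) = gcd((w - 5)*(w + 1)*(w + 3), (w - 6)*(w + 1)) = w + 1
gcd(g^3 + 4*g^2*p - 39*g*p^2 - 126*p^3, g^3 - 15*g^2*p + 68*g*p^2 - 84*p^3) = -g + 6*p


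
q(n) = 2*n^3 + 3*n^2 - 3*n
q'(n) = 6*n^2 + 6*n - 3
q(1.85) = 17.38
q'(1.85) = 28.64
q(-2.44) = -3.87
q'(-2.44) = 18.08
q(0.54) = -0.43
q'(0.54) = 1.99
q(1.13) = 3.33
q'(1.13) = 11.44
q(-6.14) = -331.43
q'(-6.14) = 186.36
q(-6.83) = -476.79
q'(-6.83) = 235.91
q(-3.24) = -26.81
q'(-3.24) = 40.55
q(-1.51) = 4.48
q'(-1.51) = 1.62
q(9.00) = 1674.00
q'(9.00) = 537.00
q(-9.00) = -1188.00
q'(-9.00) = 429.00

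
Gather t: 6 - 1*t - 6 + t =0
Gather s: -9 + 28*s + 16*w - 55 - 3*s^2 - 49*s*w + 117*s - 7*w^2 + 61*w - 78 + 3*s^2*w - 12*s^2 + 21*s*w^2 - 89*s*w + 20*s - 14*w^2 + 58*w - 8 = s^2*(3*w - 15) + s*(21*w^2 - 138*w + 165) - 21*w^2 + 135*w - 150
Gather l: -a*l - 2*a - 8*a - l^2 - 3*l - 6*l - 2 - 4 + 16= -10*a - l^2 + l*(-a - 9) + 10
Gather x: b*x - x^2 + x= -x^2 + x*(b + 1)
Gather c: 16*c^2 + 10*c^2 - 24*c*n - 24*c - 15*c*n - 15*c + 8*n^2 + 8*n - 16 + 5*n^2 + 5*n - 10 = 26*c^2 + c*(-39*n - 39) + 13*n^2 + 13*n - 26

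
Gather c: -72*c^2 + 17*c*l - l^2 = -72*c^2 + 17*c*l - l^2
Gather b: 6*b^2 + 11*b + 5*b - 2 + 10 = 6*b^2 + 16*b + 8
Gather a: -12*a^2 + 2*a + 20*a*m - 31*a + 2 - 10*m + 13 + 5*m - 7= -12*a^2 + a*(20*m - 29) - 5*m + 8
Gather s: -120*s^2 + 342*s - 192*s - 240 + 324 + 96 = -120*s^2 + 150*s + 180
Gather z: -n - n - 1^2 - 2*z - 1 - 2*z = -2*n - 4*z - 2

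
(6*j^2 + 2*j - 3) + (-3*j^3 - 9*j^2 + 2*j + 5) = -3*j^3 - 3*j^2 + 4*j + 2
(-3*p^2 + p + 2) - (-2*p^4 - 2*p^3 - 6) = 2*p^4 + 2*p^3 - 3*p^2 + p + 8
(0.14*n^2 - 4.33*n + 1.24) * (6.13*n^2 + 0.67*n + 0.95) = 0.8582*n^4 - 26.4491*n^3 + 4.8331*n^2 - 3.2827*n + 1.178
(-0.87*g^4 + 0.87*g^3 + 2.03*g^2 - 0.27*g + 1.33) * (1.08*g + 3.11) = -0.9396*g^5 - 1.7661*g^4 + 4.8981*g^3 + 6.0217*g^2 + 0.5967*g + 4.1363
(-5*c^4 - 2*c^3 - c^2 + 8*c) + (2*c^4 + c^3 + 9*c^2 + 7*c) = -3*c^4 - c^3 + 8*c^2 + 15*c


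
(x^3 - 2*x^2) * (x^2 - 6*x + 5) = x^5 - 8*x^4 + 17*x^3 - 10*x^2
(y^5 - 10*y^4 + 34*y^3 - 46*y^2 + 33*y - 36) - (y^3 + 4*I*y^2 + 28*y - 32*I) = y^5 - 10*y^4 + 33*y^3 - 46*y^2 - 4*I*y^2 + 5*y - 36 + 32*I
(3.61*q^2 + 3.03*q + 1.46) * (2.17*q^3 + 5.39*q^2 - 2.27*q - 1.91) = 7.8337*q^5 + 26.033*q^4 + 11.3052*q^3 - 5.9038*q^2 - 9.1015*q - 2.7886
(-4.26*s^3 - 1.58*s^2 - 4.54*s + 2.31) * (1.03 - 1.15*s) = 4.899*s^4 - 2.5708*s^3 + 3.5936*s^2 - 7.3327*s + 2.3793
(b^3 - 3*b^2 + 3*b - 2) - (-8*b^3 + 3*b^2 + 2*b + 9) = 9*b^3 - 6*b^2 + b - 11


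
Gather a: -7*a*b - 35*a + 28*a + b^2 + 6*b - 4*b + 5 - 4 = a*(-7*b - 7) + b^2 + 2*b + 1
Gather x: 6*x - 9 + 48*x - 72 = 54*x - 81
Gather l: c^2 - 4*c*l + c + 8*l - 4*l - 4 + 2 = c^2 + c + l*(4 - 4*c) - 2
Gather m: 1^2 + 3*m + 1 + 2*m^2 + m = 2*m^2 + 4*m + 2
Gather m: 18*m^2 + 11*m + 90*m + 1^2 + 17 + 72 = 18*m^2 + 101*m + 90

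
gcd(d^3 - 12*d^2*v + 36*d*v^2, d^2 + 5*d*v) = d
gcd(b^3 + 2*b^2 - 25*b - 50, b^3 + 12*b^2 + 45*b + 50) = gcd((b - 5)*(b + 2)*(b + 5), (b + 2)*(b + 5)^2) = b^2 + 7*b + 10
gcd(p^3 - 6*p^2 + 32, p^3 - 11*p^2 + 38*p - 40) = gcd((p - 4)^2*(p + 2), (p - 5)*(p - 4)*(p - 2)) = p - 4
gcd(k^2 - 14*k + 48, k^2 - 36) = k - 6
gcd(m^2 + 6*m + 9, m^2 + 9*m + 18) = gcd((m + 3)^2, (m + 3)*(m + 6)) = m + 3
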